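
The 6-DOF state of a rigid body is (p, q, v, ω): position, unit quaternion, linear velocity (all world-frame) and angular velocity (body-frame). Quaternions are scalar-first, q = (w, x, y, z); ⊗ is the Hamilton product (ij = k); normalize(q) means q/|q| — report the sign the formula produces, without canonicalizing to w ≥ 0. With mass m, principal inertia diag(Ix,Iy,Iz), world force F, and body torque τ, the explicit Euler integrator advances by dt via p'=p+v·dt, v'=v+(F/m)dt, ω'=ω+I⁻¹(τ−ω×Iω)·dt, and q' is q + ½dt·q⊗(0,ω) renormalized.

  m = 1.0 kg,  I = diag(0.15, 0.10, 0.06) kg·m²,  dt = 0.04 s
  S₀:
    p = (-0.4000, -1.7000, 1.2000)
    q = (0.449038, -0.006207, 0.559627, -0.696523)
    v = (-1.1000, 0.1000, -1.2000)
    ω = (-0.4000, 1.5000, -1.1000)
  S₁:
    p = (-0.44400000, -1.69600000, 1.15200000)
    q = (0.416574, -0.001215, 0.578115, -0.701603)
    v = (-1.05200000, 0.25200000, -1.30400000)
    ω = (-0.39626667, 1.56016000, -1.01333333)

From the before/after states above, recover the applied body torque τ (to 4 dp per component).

rate change Δω = (0.00373333, 0.06016000, 0.08666667)
ω₀×(Iω₀) = (0.0660, 0.0396, 0.0300)
applied torque τ = (0.0800, 0.1900, 0.1600)

τ = (0.0800, 0.1900, 0.1600)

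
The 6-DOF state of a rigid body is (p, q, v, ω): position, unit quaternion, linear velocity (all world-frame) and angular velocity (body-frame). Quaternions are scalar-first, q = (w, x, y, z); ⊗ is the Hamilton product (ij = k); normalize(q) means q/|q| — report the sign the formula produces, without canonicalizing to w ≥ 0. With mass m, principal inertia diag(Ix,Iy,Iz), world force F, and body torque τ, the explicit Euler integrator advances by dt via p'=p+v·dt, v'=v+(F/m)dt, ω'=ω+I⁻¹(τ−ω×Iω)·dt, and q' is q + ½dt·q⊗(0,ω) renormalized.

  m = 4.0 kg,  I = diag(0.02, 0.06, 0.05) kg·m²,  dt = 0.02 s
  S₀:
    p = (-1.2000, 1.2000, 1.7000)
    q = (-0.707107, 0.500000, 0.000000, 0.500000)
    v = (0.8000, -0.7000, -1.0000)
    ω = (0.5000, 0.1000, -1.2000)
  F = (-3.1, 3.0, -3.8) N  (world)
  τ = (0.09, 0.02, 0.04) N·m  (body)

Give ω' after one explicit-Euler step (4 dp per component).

ω' = (0.5888, 0.1007, -1.1848)

precession coupling ω×(Iω) = (0.0012, 0.0180, 0.0020)
α = I⁻¹(τ − ω×Iω) = (4.4400, 0.0333, 0.7600)
ω + α·dt = (0.5888, 0.1007, -1.1848)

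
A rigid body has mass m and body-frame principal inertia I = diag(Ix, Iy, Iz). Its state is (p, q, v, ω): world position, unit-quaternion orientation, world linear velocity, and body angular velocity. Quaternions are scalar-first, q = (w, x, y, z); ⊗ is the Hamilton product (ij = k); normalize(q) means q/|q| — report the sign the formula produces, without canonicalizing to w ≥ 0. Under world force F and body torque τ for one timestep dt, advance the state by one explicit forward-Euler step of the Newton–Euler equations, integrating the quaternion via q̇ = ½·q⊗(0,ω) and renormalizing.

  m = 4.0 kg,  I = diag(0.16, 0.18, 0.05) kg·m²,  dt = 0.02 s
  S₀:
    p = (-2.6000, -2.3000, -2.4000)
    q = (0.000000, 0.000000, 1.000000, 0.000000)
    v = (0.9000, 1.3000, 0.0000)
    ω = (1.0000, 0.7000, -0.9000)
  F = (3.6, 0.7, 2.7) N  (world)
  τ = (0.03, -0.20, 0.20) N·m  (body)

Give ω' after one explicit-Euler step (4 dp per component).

ω' = (0.9935, 0.6888, -0.8256)

(τ − ω×Iω)/I = (-0.3244, -0.5611, 3.7200)
ω' = ω + α·dt = (0.9935, 0.6888, -0.8256)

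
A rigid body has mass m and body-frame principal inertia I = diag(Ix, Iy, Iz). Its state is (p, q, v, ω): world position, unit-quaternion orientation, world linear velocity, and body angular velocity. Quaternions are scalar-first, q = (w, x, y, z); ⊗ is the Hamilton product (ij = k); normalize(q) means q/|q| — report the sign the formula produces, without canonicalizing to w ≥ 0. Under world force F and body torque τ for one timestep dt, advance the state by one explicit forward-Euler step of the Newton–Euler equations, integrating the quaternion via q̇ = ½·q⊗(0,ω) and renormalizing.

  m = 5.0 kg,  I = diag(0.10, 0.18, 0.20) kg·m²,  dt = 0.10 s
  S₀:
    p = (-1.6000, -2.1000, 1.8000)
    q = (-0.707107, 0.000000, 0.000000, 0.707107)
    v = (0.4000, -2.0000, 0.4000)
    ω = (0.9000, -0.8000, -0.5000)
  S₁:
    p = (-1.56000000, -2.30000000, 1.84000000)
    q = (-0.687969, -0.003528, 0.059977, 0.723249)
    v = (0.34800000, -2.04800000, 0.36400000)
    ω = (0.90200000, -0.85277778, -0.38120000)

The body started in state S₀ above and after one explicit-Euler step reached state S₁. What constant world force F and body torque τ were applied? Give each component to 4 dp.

F = (-2.6000, -2.4000, -1.8000)
τ = (0.0100, -0.0500, 0.1800)

Δω = ω₁−ω₀ = (0.00200000, -0.05277778, 0.11880000)
precession coupling = (0.0080, 0.0450, -0.0576)
I·α + gyro = (0.0100, -0.0500, 0.1800)
v₁ − v₀ = (-0.05200000, -0.04800000, -0.03600000)
applied force F = (-2.6000, -2.4000, -1.8000)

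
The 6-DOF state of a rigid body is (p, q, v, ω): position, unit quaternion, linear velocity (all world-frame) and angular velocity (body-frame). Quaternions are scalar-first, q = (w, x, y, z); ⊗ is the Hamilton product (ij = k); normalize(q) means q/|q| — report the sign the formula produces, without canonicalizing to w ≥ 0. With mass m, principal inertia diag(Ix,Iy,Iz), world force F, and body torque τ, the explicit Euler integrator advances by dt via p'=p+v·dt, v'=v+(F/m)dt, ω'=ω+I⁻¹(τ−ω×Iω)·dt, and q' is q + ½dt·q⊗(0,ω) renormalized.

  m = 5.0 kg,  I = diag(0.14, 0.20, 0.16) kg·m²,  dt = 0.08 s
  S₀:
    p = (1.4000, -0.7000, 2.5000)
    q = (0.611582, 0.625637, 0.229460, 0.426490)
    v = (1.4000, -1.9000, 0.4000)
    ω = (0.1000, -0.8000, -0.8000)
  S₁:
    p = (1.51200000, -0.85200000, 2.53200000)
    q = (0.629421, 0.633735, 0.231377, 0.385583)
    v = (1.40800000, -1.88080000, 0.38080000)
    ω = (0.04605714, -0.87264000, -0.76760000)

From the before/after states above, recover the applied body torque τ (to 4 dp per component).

τ = (-0.1200, -0.1800, 0.0600)

ω₁ − ω₀ = (-0.05394286, -0.07264000, 0.03240000)
ω₀×(Iω₀) = (-0.0256, 0.0016, -0.0048)
applied torque τ = (-0.1200, -0.1800, 0.0600)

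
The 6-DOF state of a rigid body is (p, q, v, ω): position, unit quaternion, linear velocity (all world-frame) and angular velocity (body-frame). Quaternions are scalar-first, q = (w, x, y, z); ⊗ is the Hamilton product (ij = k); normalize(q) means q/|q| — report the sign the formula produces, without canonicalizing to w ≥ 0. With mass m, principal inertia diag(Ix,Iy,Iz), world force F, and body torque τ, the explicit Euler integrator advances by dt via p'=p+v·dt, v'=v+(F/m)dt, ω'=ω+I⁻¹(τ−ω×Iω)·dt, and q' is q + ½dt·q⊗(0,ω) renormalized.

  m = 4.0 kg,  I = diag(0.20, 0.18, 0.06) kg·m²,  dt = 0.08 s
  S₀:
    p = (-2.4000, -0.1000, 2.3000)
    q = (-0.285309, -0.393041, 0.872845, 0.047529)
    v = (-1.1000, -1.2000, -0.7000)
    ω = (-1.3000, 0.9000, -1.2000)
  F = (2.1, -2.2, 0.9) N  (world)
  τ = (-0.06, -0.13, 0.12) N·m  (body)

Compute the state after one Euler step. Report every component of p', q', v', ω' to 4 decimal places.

p' = (-2.4880, -0.1960, 2.2440)
q' = (-0.3338, -0.4205, 0.8386, 0.0922)
v' = (-1.0580, -1.2440, -0.6820)
ω' = (-1.3758, 0.7452, -1.0712)

a = (0.5250, -0.5500, 0.2250)
p + v·dt = (-2.4880, -0.1960, 2.2440)
v' = v + a·dt = (-1.0580, -1.2440, -0.6820)
gyro term ω×Iω = (0.1296, 0.2184, 0.0234)
(τ − ω×Iω)/I = (-0.9480, -1.9356, 1.6100)
ω' = ω + α·dt = (-1.3758, 0.7452, -1.0712)
Hamilton product q⊗(0,ω) = (-1.2394790, -0.7192884, -0.7902150, 1.1233324)
updated quaternion q' = (-0.3338, -0.4205, 0.8386, 0.0922)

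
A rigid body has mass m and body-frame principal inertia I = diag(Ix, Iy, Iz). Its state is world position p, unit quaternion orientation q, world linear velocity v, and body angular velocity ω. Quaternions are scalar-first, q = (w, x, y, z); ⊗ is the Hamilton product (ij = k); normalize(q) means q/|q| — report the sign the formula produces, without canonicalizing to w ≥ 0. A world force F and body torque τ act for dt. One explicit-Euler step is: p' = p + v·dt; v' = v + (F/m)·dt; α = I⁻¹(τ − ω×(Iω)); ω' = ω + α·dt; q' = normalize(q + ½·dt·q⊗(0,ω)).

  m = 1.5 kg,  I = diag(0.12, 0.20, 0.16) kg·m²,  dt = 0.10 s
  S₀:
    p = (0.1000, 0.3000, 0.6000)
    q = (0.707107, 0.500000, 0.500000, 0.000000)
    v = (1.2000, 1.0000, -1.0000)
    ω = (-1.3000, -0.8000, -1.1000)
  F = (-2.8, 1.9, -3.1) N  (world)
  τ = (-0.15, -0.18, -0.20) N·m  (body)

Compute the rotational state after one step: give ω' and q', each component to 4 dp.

ω' = (-1.3957, -0.8614, -1.2770)
q' = (0.7563, 0.4247, 0.4970, -0.0263)

precession coupling ω×(Iω) = (-0.0352, -0.0572, 0.0832)
(τ − ω×Iω)/I = (-0.9567, -0.6140, -1.7700)
ω' = ω + α·dt = (-1.3957, -0.8614, -1.2770)
Hamilton product q⊗(0,ω) = (1.0500000, -1.4692391, -0.0156856, -0.5278177)
q + ½dt·q⊗(0,ω), renormalized = (0.7563, 0.4247, 0.4970, -0.0263)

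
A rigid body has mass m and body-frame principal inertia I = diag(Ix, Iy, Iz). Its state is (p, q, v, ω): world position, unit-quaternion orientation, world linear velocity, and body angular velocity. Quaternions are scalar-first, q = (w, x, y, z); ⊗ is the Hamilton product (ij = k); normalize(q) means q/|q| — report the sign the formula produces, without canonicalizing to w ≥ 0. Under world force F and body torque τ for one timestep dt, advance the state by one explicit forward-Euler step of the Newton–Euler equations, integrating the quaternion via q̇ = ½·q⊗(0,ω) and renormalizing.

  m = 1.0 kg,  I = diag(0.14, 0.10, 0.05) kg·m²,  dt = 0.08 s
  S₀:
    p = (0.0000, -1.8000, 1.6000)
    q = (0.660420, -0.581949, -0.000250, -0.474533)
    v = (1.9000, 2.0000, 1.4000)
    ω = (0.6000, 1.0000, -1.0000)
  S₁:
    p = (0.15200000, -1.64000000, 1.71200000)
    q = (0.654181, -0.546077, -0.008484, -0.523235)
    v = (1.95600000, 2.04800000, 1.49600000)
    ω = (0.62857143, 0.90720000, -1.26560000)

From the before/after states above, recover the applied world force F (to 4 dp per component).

F = (0.7000, 0.6000, 1.2000)

Δv = v₁−v₀ = (0.05600000, 0.04800000, 0.09600000)
applied force F = (0.7000, 0.6000, 1.2000)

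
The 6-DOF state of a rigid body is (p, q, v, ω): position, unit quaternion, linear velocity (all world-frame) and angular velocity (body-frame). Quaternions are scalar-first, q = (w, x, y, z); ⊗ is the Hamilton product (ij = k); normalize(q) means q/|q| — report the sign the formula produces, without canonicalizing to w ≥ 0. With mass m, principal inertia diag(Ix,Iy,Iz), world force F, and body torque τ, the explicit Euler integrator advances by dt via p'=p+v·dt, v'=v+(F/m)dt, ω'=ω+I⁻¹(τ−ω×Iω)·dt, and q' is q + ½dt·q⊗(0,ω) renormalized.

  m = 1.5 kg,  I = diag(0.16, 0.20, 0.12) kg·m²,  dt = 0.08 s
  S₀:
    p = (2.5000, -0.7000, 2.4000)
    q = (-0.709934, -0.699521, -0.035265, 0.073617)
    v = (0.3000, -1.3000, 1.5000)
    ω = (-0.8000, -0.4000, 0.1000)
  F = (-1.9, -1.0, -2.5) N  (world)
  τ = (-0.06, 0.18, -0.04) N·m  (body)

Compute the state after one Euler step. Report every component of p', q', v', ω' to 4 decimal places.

a = F/m = (-1.2667, -0.6667, -1.6667)
p + v·dt = (2.5240, -0.8040, 2.5200)
new velocity v' = (0.1987, -1.3533, 1.3667)
α = I⁻¹(τ − ω×Iω) = (-0.3950, 0.9160, -0.4400)
ω + α·dt = (-0.8316, -0.3267, 0.0648)
Hamilton product q⊗(0,ω) = (-0.5810845, 0.5938675, 0.2950321, 0.1806030)
q' = normalize(q + ½dt·q⊗(0,ω)) = (-0.7327, -0.6753, -0.0234, 0.0808)

p' = (2.5240, -0.8040, 2.5200)
q' = (-0.7327, -0.6753, -0.0234, 0.0808)
v' = (0.1987, -1.3533, 1.3667)
ω' = (-0.8316, -0.3267, 0.0648)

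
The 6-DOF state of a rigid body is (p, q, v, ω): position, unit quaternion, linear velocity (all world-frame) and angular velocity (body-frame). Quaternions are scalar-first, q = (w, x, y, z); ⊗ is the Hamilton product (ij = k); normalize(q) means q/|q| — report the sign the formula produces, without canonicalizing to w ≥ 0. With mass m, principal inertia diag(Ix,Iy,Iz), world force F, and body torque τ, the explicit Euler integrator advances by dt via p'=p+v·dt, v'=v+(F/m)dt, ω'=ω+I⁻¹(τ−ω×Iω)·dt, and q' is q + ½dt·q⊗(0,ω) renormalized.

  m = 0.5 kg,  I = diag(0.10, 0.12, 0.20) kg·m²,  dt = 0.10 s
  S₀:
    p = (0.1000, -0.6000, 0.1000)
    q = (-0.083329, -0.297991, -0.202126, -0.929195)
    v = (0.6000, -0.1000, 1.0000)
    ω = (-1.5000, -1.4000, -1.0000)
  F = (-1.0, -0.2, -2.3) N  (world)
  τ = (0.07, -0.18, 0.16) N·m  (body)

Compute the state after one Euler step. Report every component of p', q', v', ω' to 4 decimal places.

p' = (0.1600, -0.6100, 0.2000)
q' = (-0.1652, -0.3444, -0.1406, -0.9134)
v' = (0.4000, -0.1400, 0.5400)
ω' = (-1.5420, -1.4250, -0.9410)

p + v·dt = (0.1600, -0.6100, 0.2000)
new velocity v' = (0.4000, -0.1400, 0.5400)
α = I⁻¹(τ − ω×Iω) = (-0.4200, -0.2500, 0.5900)
ω + α·dt = (-1.5420, -1.4250, -0.9410)
q⊗(0,ω) = (-1.6591579, -0.9737535, 1.2124621, 0.1973274)
q + ½dt·q⊗(0,ω), renormalized = (-0.1652, -0.3444, -0.1406, -0.9134)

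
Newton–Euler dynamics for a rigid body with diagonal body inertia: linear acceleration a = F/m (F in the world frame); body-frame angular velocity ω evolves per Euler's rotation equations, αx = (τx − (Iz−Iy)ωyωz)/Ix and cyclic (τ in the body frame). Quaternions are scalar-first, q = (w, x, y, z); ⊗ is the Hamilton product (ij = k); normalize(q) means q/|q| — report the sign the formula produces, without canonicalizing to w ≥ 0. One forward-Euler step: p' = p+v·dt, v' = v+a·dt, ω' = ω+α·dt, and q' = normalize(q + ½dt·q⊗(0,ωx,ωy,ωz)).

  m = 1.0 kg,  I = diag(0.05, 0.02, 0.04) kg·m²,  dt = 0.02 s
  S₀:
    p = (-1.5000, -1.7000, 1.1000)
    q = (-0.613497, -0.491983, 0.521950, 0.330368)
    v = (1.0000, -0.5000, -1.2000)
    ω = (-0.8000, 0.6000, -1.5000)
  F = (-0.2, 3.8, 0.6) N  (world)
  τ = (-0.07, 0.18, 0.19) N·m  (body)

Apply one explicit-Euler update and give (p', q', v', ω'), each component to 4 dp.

gyro term ω×Iω = (-0.0180, 0.0120, 0.0144)
α = I⁻¹(τ − ω×Iω) = (-1.0400, 8.4000, 4.3900)
new body rate ω' = (-0.8208, 0.7680, -1.4122)
Hamilton product q⊗(0,ω) = (-0.2112044, -0.4903482, -1.3703671, 1.0426157)
updated quaternion q' = (-0.6155, -0.4968, 0.5082, 0.3407)
linear accel F/m = (-0.2000, 3.8000, 0.6000)
p + v·dt = (-1.4800, -1.7100, 1.0760)
v' = v + a·dt = (0.9960, -0.4240, -1.1880)

p' = (-1.4800, -1.7100, 1.0760)
q' = (-0.6155, -0.4968, 0.5082, 0.3407)
v' = (0.9960, -0.4240, -1.1880)
ω' = (-0.8208, 0.7680, -1.4122)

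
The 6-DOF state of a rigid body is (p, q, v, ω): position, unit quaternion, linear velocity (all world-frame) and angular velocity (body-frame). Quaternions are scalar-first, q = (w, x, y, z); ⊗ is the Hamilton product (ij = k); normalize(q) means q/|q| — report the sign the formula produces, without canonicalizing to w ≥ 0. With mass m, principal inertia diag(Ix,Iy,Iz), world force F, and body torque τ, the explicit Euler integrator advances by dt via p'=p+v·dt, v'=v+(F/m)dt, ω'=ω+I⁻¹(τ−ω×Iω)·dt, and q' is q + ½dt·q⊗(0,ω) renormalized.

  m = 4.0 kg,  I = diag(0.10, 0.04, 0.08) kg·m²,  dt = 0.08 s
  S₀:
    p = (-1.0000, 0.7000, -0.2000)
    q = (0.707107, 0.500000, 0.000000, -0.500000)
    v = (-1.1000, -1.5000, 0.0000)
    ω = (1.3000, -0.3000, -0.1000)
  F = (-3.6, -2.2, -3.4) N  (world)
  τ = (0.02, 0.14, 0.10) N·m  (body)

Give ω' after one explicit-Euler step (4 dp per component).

ω' = (1.3150, -0.0148, -0.0234)

ω×(Iω) gyroscopic = (0.0012, -0.0026, 0.0234)
angular accel α = (0.1880, 3.5650, 0.9575)
ω' = ω + α·dt = (1.3150, -0.0148, -0.0234)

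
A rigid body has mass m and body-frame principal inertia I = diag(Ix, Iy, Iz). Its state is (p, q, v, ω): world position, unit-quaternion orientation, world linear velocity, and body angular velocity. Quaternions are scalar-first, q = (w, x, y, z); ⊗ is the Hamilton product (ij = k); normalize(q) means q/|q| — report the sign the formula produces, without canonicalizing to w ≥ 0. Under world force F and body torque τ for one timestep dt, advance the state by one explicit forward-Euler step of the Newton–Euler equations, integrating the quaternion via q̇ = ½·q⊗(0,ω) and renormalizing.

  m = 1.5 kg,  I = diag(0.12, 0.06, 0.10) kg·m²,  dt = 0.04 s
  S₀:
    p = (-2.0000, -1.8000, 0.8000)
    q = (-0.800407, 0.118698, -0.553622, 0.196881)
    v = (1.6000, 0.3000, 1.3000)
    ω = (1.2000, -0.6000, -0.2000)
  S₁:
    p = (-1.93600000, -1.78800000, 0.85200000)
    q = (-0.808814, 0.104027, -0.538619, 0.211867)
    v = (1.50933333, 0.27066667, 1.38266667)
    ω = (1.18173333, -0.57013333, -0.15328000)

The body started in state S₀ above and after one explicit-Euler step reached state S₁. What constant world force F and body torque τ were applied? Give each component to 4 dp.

F = (-3.4000, -1.1000, 3.1000)
τ = (-0.0500, 0.0400, 0.1600)

ω₁ − ω₀ = (-0.01826667, 0.02986667, 0.04672000)
applied torque τ = (-0.0500, 0.0400, 0.1600)
Δv = v₁−v₀ = (-0.09066667, -0.02933333, 0.08266667)
F = m·Δv/dt = (-3.4000, -1.1000, 3.1000)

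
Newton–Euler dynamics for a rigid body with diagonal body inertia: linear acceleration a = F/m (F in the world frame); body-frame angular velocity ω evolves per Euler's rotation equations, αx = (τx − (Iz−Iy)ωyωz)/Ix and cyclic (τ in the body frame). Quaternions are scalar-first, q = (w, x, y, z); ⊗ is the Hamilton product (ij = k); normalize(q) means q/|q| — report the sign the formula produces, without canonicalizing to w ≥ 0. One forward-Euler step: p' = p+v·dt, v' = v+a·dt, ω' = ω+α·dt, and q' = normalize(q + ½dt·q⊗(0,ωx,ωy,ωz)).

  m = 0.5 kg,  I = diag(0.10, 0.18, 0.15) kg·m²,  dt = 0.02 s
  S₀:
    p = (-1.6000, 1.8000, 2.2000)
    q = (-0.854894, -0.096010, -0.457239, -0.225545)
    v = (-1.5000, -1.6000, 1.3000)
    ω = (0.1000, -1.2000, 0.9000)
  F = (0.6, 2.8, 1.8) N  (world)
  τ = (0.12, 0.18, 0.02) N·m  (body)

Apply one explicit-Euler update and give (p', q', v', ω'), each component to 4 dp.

p' = (-1.6300, 1.7680, 2.2260)
q' = (-0.8582, -0.1037, -0.4463, -0.2316)
v' = (-1.4760, -1.4880, 1.3720)
ω' = (0.1175, -1.1795, 0.9039)

α = I⁻¹(τ − ω×Iω) = (0.8760, 1.0250, 0.1973)
ω' = ω + α·dt = (0.1175, -1.1795, 0.9039)
2q̇ = q⊗(0,ω) = (-0.3360953, -0.7676585, 1.0897273, -0.6084687)
updated quaternion q' = (-0.8582, -0.1037, -0.4463, -0.2316)
a = F/m = (1.2000, 5.6000, 3.6000)
new position p' = (-1.6300, 1.7680, 2.2260)
v' = v + a·dt = (-1.4760, -1.4880, 1.3720)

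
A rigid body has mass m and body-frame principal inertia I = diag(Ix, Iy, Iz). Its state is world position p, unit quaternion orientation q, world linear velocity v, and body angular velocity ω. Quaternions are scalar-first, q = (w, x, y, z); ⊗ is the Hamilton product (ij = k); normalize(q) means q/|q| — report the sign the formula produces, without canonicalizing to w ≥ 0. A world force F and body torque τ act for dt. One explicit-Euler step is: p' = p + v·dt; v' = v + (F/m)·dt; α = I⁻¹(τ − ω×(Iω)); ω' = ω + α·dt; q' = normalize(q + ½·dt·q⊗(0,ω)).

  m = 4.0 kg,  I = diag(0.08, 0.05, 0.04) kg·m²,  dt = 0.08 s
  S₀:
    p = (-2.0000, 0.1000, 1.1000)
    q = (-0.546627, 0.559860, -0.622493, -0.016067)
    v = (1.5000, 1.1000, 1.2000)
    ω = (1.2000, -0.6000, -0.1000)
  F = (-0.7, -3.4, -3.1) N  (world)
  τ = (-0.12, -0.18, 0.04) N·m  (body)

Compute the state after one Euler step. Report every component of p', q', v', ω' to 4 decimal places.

ω×(Iω) gyroscopic = (-0.0006, -0.0048, 0.0216)
α = I⁻¹(τ − ω×Iω) = (-1.4925, -3.5040, 0.4600)
ω' = ω + α·dt = (1.0806, -0.8803, -0.0632)
2q̇ = q⊗(0,ω) = (-1.0469345, -0.6033433, 0.3646818, 0.4657383)
updated quaternion q' = (-0.5877, 0.5350, -0.6070, 0.0026)
p' = p + v·dt = (-1.8800, 0.1880, 1.1960)
new velocity v' = (1.4860, 1.0320, 1.1380)

p' = (-1.8800, 0.1880, 1.1960)
q' = (-0.5877, 0.5350, -0.6070, 0.0026)
v' = (1.4860, 1.0320, 1.1380)
ω' = (1.0806, -0.8803, -0.0632)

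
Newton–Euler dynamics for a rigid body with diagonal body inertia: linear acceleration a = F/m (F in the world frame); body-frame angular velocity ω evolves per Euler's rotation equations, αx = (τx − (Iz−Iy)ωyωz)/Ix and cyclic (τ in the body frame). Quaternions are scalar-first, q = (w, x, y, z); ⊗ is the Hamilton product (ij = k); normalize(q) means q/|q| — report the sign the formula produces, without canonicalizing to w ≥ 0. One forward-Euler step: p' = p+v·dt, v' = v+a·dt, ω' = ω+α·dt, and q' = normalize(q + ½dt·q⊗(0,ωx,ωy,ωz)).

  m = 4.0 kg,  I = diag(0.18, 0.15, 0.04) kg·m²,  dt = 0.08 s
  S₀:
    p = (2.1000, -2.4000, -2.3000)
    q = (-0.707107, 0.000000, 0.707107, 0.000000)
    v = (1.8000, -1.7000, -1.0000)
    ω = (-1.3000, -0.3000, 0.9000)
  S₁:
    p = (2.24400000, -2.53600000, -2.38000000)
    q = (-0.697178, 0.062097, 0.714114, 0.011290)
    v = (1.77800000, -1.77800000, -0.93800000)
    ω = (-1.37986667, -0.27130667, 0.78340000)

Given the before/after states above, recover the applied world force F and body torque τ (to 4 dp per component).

F = (-1.1000, -3.9000, 3.1000)
τ = (-0.1500, -0.1100, -0.0700)

velocity change Δv = (-0.02200000, -0.07800000, 0.06200000)
m·(v₁−v₀)/dt = (-1.1000, -3.9000, 3.1000)
ω₁ − ω₀ = (-0.07986667, 0.02869333, -0.11660000)
precession coupling = (0.0297, -0.1638, -0.0117)
I·α + gyro = (-0.1500, -0.1100, -0.0700)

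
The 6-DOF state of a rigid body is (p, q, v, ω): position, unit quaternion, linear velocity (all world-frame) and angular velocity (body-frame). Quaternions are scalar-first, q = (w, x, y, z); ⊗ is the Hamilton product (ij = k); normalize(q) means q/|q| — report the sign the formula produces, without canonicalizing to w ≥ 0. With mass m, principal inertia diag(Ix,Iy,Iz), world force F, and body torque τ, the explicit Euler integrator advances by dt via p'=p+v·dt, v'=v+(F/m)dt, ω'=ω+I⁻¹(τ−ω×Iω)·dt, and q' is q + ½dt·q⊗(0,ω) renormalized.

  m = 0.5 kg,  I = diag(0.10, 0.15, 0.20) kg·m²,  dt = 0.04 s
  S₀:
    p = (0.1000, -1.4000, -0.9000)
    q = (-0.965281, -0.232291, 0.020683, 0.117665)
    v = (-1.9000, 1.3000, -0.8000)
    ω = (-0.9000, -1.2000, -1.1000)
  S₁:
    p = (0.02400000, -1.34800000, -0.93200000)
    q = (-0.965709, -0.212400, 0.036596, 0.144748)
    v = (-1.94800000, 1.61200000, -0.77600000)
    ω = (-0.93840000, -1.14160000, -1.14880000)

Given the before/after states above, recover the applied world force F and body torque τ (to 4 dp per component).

F = (-0.6000, 3.9000, 0.3000)
τ = (-0.0300, 0.1200, -0.1900)

velocity change Δv = (-0.04800000, 0.31200000, 0.02400000)
F = m·Δv/dt = (-0.6000, 3.9000, 0.3000)
rate change Δω = (-0.03840000, 0.05840000, -0.04880000)
I·α + gyro = (-0.0300, 0.1200, -0.1900)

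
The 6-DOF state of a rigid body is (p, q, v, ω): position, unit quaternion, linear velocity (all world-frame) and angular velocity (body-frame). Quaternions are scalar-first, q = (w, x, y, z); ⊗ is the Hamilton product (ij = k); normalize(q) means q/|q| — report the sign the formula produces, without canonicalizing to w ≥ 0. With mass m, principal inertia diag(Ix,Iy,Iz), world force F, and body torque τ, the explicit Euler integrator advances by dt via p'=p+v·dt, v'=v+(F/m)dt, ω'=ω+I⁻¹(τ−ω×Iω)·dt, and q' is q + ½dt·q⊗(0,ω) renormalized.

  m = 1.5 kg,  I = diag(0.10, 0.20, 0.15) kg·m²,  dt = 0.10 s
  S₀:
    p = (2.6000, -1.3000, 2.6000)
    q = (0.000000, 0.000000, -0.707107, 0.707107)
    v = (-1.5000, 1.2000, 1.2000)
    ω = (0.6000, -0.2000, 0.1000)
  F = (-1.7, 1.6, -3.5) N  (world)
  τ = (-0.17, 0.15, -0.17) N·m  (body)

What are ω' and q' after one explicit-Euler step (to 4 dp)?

ω' = (0.4290, -0.1235, -0.0053)
q' = (-0.0106, 0.0035, -0.6855, 0.7279)

angular accel α = (-1.7100, 0.7650, -1.0533)
new body rate ω' = (0.4290, -0.1235, -0.0053)
Hamilton product q⊗(0,ω) = (-0.2121321, 0.0707107, 0.4242642, 0.4242642)
updated quaternion q' = (-0.0106, 0.0035, -0.6855, 0.7279)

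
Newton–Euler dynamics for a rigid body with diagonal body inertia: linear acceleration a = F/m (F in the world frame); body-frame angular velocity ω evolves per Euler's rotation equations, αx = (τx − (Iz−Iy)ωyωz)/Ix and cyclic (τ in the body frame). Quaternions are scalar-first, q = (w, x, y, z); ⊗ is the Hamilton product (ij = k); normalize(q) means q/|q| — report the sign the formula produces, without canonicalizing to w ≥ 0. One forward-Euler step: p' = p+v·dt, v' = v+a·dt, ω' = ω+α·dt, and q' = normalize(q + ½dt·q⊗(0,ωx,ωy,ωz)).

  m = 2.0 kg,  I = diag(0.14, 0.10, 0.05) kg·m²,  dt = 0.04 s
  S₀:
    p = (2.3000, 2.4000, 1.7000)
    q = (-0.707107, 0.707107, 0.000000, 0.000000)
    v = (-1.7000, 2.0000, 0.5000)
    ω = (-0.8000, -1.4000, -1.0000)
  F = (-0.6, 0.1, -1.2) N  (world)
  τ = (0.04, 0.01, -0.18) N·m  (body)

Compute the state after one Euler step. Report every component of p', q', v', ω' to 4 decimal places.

p' = (2.2320, 2.4800, 1.7200)
q' = (-0.6953, 0.7179, 0.0339, -0.0057)
v' = (-1.7120, 2.0020, 0.4760)
ω' = (-0.7686, -1.4248, -1.1082)

angular accel α = (0.7857, -0.6200, -2.7040)
ω' = ω + α·dt = (-0.7686, -1.4248, -1.1082)
Hamilton product q⊗(0,ω) = (0.5656856, 0.5656856, 1.6970568, -0.2828428)
q' = normalize(q + ½dt·q⊗(0,ω)) = (-0.6953, 0.7179, 0.0339, -0.0057)
a = F/m = (-0.3000, 0.0500, -0.6000)
new position p' = (2.2320, 2.4800, 1.7200)
v' = v + a·dt = (-1.7120, 2.0020, 0.4760)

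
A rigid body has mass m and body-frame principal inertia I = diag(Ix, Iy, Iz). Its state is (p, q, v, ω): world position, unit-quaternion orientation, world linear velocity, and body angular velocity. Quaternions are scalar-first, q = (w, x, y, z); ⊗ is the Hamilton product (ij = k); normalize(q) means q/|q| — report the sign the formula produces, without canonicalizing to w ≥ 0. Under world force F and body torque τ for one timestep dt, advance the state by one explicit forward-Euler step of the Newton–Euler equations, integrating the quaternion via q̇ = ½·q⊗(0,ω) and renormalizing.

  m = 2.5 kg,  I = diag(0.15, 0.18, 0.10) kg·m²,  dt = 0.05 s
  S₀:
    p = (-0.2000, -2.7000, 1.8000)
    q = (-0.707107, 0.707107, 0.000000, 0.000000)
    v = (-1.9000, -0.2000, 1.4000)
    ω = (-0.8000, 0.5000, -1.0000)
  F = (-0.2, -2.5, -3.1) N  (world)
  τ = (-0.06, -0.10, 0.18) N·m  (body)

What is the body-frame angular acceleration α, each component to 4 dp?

α = (-0.6667, -0.7778, 1.9200)

ω×(Iω) gyroscopic = (0.0400, 0.0400, -0.0120)
α = I⁻¹(τ − ω×Iω) = (-0.6667, -0.7778, 1.9200)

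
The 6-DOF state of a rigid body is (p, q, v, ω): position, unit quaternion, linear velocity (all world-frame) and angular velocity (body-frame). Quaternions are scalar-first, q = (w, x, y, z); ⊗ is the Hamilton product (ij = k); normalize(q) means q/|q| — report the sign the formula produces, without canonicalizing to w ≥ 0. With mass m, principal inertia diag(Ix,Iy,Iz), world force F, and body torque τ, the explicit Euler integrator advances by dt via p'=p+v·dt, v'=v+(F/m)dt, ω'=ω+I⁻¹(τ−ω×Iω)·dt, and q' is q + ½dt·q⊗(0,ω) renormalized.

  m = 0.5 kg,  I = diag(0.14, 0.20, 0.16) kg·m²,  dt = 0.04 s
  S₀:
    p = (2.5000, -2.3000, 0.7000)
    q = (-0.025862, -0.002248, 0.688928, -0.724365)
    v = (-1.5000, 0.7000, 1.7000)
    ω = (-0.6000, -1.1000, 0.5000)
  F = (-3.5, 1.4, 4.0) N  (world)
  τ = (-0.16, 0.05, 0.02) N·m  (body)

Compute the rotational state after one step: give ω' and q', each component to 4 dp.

ω' = (-0.6520, -1.0912, 0.4951)
q' = (-0.0035, -0.0110, 0.6980, -0.7160)

precession coupling ω×(Iω) = (0.0220, 0.0060, 0.0396)
α = I⁻¹(τ − ω×Iω) = (-1.3000, 0.2200, -0.1225)
ω' = ω + α·dt = (-0.6520, -1.0912, 0.4951)
q⊗(0,ω) = (1.1186545, -0.4368203, 0.4641912, 0.4028986)
q' = normalize(q + ½dt·q⊗(0,ω)) = (-0.0035, -0.0110, 0.6980, -0.7160)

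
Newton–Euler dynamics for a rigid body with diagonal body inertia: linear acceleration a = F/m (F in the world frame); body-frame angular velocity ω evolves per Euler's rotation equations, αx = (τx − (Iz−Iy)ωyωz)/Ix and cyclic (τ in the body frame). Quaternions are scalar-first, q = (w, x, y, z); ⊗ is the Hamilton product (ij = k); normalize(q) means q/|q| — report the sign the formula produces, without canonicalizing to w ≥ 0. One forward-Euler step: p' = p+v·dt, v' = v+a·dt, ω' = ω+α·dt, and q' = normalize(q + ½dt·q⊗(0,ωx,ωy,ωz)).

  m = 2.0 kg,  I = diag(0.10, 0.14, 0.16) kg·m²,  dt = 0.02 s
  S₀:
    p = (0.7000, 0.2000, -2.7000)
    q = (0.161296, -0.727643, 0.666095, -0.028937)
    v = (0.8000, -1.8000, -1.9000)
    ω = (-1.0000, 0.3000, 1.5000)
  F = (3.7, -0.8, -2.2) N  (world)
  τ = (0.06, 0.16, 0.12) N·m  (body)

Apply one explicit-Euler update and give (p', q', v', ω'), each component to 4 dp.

p' = (0.7160, 0.1640, -2.7380)
q' = (0.1524, -0.7191, 0.6777, -0.0220)
v' = (0.8370, -1.8080, -1.9220)
ω' = (-0.9898, 0.3100, 1.5165)

(τ − ω×Iω)/I = (0.5100, 0.5000, 0.8250)
new body rate ω' = (-0.9898, 0.3100, 1.5165)
Hamilton product q⊗(0,ω) = (-0.8840660, 0.8465276, 1.1687903, 0.6897461)
q + ½dt·q⊗(0,ω), renormalized = (0.1524, -0.7191, 0.6777, -0.0220)
p' = p + v·dt = (0.7160, 0.1640, -2.7380)
v + (F/m)dt = (0.8370, -1.8080, -1.9220)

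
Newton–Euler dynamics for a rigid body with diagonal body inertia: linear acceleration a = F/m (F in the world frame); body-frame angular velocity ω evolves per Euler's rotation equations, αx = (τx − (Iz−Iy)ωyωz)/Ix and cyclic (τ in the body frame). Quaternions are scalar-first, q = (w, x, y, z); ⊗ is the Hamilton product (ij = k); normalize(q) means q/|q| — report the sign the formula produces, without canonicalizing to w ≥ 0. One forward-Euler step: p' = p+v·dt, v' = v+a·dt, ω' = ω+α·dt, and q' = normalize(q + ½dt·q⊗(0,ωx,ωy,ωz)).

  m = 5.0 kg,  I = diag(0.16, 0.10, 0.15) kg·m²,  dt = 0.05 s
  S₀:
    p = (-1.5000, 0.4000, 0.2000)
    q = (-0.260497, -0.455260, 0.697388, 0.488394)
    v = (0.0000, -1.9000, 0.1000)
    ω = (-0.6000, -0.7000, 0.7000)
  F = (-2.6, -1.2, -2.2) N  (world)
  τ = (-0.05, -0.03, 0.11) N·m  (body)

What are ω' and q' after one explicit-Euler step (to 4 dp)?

ω' = (-0.6080, -0.7129, 0.7451)
q' = (-0.2636, -0.4304, 0.7023, 0.5021)

α = I⁻¹(τ − ω×Iω) = (-0.1594, -0.2580, 0.9013)
new body rate ω' = (-0.6080, -0.7129, 0.7451)
2q̇ = q⊗(0,ω) = (-0.1268602, 0.9863456, 0.2079935, 0.5547669)
q + ½dt·q⊗(0,ω), renormalized = (-0.2636, -0.4304, 0.7023, 0.5021)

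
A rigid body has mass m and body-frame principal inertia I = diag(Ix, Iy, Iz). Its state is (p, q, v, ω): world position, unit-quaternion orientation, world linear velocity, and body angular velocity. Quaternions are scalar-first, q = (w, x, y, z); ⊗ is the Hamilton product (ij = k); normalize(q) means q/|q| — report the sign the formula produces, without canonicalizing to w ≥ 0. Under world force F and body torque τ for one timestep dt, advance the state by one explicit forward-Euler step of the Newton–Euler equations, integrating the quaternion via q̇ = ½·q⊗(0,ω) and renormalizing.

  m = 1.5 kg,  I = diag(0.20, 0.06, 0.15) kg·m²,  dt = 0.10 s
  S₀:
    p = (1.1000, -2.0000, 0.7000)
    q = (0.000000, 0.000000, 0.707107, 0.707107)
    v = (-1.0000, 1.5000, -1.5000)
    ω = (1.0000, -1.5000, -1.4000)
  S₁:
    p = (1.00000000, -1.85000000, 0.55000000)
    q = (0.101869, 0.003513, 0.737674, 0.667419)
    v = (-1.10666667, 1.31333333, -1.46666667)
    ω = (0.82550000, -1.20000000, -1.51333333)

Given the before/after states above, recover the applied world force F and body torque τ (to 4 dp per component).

v₁ − v₀ = (-0.10666667, -0.18666667, 0.03333333)
F = m·Δv/dt = (-1.6000, -2.8000, 0.5000)
ω₁ − ω₀ = (-0.17450000, 0.30000000, -0.11333333)
applied torque τ = (-0.1600, 0.1100, 0.0400)

F = (-1.6000, -2.8000, 0.5000)
τ = (-0.1600, 0.1100, 0.0400)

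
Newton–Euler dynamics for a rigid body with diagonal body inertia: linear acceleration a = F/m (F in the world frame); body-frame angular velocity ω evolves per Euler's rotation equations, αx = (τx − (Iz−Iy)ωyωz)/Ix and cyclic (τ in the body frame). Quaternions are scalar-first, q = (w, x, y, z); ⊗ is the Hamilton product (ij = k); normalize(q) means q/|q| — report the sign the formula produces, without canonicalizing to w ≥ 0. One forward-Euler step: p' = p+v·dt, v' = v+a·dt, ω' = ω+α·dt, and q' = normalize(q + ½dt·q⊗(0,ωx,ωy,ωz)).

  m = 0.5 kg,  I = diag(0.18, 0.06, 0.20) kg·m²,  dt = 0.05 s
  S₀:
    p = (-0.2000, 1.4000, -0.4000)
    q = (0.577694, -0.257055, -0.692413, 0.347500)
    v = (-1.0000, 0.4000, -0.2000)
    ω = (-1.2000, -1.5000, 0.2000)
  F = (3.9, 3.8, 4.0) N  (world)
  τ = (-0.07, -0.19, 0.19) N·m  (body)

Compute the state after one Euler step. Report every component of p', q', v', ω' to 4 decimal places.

p' = (-0.2500, 1.4200, -0.4100)
q' = (0.5416, -0.2645, -0.7224, 0.3389)
v' = (-0.6100, 0.7800, 0.2000)
ω' = (-1.2078, -1.6623, 0.3015)

a = (7.8000, 7.6000, 8.0000)
new position p' = (-0.2500, 1.4200, -0.4100)
v + (F/m)dt = (-0.6100, 0.7800, 0.2000)
angular accel α = (-0.1556, -3.2467, 2.0300)
ω + α·dt = (-1.2078, -1.6623, 0.3015)
2q̇ = q⊗(0,ω) = (-1.4165855, -0.3104654, -1.2321300, -0.3297743)
updated quaternion q' = (0.5416, -0.2645, -0.7224, 0.3389)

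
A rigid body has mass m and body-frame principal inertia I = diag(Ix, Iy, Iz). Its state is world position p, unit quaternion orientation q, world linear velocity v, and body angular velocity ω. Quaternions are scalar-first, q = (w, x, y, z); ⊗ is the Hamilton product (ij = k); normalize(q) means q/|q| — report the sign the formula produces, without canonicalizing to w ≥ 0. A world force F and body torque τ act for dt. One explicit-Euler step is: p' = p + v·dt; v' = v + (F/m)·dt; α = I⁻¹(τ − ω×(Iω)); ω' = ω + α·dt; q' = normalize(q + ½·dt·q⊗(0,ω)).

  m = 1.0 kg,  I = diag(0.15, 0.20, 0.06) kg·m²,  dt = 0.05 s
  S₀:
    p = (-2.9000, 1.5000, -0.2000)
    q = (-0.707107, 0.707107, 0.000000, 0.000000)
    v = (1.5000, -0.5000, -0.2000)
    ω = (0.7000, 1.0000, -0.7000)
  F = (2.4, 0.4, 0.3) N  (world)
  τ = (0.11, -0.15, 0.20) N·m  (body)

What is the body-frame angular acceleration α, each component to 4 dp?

ω×(Iω) gyroscopic = (0.0980, -0.0441, 0.0350)
angular accel α = (0.0800, -0.5295, 2.7500)

α = (0.0800, -0.5295, 2.7500)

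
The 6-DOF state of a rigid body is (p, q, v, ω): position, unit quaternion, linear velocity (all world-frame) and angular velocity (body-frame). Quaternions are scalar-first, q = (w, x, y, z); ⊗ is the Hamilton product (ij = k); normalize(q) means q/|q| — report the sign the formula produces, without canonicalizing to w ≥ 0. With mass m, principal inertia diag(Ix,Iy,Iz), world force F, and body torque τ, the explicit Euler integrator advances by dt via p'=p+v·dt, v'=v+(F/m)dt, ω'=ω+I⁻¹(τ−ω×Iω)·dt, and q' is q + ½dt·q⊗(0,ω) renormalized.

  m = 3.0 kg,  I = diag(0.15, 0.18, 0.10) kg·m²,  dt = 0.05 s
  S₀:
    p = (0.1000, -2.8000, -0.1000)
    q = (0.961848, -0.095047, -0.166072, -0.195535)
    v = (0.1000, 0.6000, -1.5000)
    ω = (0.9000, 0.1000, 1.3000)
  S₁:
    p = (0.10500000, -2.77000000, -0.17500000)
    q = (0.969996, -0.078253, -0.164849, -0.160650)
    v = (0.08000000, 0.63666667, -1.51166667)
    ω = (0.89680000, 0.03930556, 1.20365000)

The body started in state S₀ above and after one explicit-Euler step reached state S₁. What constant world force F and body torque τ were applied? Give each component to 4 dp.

F = (-1.2000, 2.2000, -0.7000)
τ = (-0.0200, -0.1600, -0.1900)

Δv = v₁−v₀ = (-0.02000000, 0.03666667, -0.01166667)
m·(v₁−v₀)/dt = (-1.2000, 2.2000, -0.7000)
rate change Δω = (-0.00320000, -0.06069444, -0.09635000)
precession coupling = (-0.0104, 0.0585, 0.0027)
τ = I·(Δω/dt) + ω₀×(Iω₀) = (-0.0200, -0.1600, -0.1900)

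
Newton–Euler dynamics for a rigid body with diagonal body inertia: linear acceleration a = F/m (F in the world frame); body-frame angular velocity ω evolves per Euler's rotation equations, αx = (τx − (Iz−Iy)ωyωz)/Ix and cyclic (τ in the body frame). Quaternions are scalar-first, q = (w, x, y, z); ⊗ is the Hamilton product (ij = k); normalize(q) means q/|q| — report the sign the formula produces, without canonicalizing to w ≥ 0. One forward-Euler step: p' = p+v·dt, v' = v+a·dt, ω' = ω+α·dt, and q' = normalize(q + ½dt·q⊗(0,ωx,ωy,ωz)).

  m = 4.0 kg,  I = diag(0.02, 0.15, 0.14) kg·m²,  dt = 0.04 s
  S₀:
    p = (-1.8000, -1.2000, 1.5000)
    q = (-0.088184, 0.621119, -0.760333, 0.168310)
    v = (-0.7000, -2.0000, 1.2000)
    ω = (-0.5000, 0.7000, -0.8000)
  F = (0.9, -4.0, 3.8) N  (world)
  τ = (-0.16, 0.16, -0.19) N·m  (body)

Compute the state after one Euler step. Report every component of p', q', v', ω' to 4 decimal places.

linear accel F/m = (0.2250, -1.0000, 0.9500)
p' = p + v·dt = (-1.8280, -1.2800, 1.5480)
v' = v + a·dt = (-0.6910, -2.0400, 1.2380)
angular accel α = (-8.2800, 1.3867, -1.0321)
new body rate ω' = (-0.8312, 0.7555, -0.8413)
2q̇ = q⊗(0,ω) = (0.9774406, 0.5345414, 0.3510114, 0.1251640)
q + ½dt·q⊗(0,ω), renormalized = (-0.0686, 0.6316, -0.7531, 0.1708)

p' = (-1.8280, -1.2800, 1.5480)
q' = (-0.0686, 0.6316, -0.7531, 0.1708)
v' = (-0.6910, -2.0400, 1.2380)
ω' = (-0.8312, 0.7555, -0.8413)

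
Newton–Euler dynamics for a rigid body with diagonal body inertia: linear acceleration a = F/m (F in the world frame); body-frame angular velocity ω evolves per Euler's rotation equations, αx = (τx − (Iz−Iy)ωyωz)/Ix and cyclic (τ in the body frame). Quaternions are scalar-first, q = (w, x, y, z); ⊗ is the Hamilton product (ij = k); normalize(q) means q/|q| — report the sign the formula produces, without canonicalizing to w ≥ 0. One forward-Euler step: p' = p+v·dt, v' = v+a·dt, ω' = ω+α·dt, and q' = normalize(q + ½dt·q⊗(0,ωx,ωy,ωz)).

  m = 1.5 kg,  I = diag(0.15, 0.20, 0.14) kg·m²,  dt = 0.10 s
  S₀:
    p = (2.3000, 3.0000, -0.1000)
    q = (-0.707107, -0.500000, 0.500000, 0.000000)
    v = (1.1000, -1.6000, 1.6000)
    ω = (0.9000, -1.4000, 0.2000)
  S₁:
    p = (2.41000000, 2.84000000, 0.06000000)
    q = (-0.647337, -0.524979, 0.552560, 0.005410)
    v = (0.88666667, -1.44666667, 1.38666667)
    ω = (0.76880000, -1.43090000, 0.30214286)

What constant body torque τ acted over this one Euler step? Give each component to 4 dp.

τ = (-0.1800, -0.0600, 0.0800)

rate change Δω = (-0.13120000, -0.03090000, 0.10214286)
precession coupling = (0.0168, 0.0018, -0.0630)
τ = I·(Δω/dt) + ω₀×(Iω₀) = (-0.1800, -0.0600, 0.0800)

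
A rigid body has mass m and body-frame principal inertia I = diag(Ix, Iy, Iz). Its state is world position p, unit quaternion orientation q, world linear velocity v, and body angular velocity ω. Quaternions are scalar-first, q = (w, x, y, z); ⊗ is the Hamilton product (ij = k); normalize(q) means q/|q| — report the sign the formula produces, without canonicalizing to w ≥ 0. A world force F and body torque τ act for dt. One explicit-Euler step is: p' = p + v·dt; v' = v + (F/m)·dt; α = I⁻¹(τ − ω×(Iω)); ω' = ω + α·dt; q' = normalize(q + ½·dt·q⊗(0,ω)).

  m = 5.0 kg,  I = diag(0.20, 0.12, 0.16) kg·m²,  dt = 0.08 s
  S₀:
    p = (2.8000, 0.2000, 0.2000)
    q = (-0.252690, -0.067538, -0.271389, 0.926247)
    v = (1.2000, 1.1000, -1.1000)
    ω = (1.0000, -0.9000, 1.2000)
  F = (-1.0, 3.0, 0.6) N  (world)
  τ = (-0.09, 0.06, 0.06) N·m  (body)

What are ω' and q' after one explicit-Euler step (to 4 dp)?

precession coupling ω×(Iω) = (-0.0432, 0.0480, 0.0720)
angular accel α = (-0.2340, 0.1000, -0.0750)
new body rate ω' = (0.9813, -0.8920, 1.1940)
q⊗(0,ω) = (-1.2882085, 0.2552655, 1.2347136, 0.0289452)
q' = normalize(q + ½dt·q⊗(0,ω)) = (-0.3034, -0.0572, -0.2214, 0.9250)

ω' = (0.9813, -0.8920, 1.1940)
q' = (-0.3034, -0.0572, -0.2214, 0.9250)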